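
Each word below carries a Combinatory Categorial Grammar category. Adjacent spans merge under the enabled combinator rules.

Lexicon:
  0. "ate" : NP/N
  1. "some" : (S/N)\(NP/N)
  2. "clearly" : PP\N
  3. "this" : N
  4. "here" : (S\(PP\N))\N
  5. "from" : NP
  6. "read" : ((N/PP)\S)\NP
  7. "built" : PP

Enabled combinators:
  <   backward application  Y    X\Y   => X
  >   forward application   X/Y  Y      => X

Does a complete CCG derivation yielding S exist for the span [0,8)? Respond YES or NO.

[0,8] S   >
  [0,2] S/N   <
    [0,1] "ate" : NP/N
    [1,2] "some" : (S/N)\(NP/N)
  [2,8] N   >
    [2,7] N/PP   <
      [2,5] S   <
        [2,3] "clearly" : PP\N
        [3,5] S\(PP\N)   <
          [3,4] "this" : N
          [4,5] "here" : (S\(PP\N))\N
      [5,7] (N/PP)\S   <
        [5,6] "from" : NP
        [6,7] "read" : ((N/PP)\S)\NP
    [7,8] "built" : PP

YES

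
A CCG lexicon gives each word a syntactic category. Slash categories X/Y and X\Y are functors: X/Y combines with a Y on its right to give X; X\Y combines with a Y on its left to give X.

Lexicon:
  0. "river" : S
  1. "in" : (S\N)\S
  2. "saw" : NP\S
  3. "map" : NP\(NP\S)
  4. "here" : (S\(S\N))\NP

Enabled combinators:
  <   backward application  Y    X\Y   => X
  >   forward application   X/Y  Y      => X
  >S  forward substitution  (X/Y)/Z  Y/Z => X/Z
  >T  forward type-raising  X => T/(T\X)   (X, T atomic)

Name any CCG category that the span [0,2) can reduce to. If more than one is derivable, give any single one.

[0,5] S   <
  [0,2] S\N   <
    [0,1] "river" : S
    [1,2] "in" : (S\N)\S
  [2,5] S\(S\N)   <
    [2,4] NP   <
      [2,3] "saw" : NP\S
      [3,4] "map" : NP\(NP\S)
    [4,5] "here" : (S\(S\N))\NP

S\N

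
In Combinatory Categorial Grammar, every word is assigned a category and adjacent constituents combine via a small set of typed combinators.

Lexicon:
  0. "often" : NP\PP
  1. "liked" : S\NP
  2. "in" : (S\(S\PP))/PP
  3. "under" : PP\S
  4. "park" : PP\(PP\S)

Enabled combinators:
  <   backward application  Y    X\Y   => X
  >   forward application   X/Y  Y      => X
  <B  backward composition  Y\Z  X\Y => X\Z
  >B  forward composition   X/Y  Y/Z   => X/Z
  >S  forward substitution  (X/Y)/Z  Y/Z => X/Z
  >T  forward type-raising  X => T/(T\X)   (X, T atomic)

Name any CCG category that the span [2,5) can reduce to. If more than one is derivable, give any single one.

S\(S\PP)

[0,5] S   <
  [0,2] S\PP   <B
    [0,1] "often" : NP\PP
    [1,2] "liked" : S\NP
  [2,5] S\(S\PP)   >
    [2,3] "in" : (S\(S\PP))/PP
    [3,5] PP   <
      [3,4] "under" : PP\S
      [4,5] "park" : PP\(PP\S)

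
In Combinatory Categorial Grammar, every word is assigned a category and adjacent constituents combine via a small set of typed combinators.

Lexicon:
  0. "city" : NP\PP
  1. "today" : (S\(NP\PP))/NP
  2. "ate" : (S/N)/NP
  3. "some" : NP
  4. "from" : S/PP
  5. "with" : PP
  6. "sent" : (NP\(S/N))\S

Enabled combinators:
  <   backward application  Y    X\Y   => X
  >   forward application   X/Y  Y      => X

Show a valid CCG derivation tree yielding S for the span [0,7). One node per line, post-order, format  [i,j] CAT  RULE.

[0,1] NP\PP  lex  "city"
[1,2] (S\(NP\PP))/NP  lex  "today"
[2,3] (S/N)/NP  lex  "ate"
[3,4] NP  lex  "some"
[2,4] S/N  >  k=3
[4,5] S/PP  lex  "from"
[5,6] PP  lex  "with"
[4,6] S  >  k=5
[6,7] (NP\(S/N))\S  lex  "sent"
[4,7] NP\(S/N)  <  k=6
[2,7] NP  <  k=4
[1,7] S\(NP\PP)  >  k=2
[0,7] S  <  k=1

[0,7] S   <
  [0,1] "city" : NP\PP
  [1,7] S\(NP\PP)   >
    [1,2] "today" : (S\(NP\PP))/NP
    [2,7] NP   <
      [2,4] S/N   >
        [2,3] "ate" : (S/N)/NP
        [3,4] "some" : NP
      [4,7] NP\(S/N)   <
        [4,6] S   >
          [4,5] "from" : S/PP
          [5,6] "with" : PP
        [6,7] "sent" : (NP\(S/N))\S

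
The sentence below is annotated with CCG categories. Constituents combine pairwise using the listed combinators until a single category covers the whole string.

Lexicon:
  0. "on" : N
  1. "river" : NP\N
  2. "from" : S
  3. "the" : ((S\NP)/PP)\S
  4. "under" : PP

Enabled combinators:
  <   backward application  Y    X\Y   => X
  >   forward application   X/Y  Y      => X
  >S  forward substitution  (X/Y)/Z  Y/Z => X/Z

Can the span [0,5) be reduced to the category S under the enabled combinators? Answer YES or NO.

[0,5] S   <
  [0,2] NP   <
    [0,1] "on" : N
    [1,2] "river" : NP\N
  [2,5] S\NP   >
    [2,4] (S\NP)/PP   <
      [2,3] "from" : S
      [3,4] "the" : ((S\NP)/PP)\S
    [4,5] "under" : PP

YES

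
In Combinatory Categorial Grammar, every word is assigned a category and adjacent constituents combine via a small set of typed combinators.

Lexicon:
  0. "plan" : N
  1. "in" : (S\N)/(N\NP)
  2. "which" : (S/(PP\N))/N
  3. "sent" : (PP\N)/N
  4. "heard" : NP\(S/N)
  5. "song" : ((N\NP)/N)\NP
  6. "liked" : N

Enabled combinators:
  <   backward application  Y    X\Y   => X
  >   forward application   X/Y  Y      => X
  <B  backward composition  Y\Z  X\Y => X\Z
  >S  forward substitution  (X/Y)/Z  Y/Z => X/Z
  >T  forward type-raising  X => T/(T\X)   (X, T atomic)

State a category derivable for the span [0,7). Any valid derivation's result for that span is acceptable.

S

[0,7] S   <
  [0,1] "plan" : N
  [1,7] S\N   >
    [1,2] "in" : (S\N)/(N\NP)
    [2,7] N\NP   >
      [2,6] (N\NP)/N   <
        [2,5] NP   <
          [2,4] S/N   >S
            [2,3] "which" : (S/(PP\N))/N
            [3,4] "sent" : (PP\N)/N
          [4,5] "heard" : NP\(S/N)
        [5,6] "song" : ((N\NP)/N)\NP
      [6,7] "liked" : N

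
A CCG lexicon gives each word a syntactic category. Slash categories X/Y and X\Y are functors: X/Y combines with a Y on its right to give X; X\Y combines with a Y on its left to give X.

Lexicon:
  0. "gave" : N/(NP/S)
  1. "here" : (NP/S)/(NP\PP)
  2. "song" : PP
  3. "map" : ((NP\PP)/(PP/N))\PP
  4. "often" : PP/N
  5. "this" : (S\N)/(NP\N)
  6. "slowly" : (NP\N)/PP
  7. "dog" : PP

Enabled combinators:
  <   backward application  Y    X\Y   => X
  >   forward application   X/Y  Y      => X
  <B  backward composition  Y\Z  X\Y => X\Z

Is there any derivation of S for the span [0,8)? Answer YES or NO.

YES

[0,8] S   <
  [0,5] N   >
    [0,1] "gave" : N/(NP/S)
    [1,5] NP/S   >
      [1,2] "here" : (NP/S)/(NP\PP)
      [2,5] NP\PP   >
        [2,4] (NP\PP)/(PP/N)   <
          [2,3] "song" : PP
          [3,4] "map" : ((NP\PP)/(PP/N))\PP
        [4,5] "often" : PP/N
  [5,8] S\N   >
    [5,6] "this" : (S\N)/(NP\N)
    [6,8] NP\N   >
      [6,7] "slowly" : (NP\N)/PP
      [7,8] "dog" : PP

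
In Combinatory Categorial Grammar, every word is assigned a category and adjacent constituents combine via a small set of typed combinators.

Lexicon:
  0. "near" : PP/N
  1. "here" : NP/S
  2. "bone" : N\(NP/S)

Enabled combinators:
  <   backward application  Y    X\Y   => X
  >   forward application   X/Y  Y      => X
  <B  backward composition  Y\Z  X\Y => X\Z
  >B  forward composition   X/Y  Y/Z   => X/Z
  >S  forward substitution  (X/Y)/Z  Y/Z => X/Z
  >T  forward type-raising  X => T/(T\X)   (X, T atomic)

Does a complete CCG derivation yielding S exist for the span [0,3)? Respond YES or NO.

NO

PP/N NP/S N\(NP/S)
CKY chart[0,3] = {N/(N\PP), NP/(NP\PP), PP, PP/(N\N), PP/(PP\PP), S/(S\PP)}; S ∉ chart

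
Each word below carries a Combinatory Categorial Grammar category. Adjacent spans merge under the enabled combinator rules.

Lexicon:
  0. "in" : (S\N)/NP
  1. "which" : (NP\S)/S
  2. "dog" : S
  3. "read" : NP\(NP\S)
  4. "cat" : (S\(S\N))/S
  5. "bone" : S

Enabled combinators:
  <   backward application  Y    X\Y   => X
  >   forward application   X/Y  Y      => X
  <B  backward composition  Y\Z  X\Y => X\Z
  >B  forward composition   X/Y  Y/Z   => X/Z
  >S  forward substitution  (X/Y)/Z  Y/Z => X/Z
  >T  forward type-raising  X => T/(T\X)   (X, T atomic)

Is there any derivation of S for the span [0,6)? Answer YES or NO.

[0,6] S   <
  [0,4] S\N   >
    [0,1] "in" : (S\N)/NP
    [1,4] NP   <
      [1,3] NP\S   >
        [1,2] "which" : (NP\S)/S
        [2,3] "dog" : S
      [3,4] "read" : NP\(NP\S)
  [4,6] S\(S\N)   >
    [4,5] "cat" : (S\(S\N))/S
    [5,6] "bone" : S

YES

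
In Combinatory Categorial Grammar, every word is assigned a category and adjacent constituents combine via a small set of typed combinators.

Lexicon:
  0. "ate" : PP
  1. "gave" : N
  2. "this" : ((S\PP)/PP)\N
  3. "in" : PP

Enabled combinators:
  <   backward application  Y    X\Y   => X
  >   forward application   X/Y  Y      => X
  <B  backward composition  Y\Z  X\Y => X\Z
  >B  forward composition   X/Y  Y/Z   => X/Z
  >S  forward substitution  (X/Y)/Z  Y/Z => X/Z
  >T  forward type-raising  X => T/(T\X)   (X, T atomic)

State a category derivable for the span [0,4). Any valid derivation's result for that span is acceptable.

[0,4] S   <
  [0,1] "ate" : PP
  [1,4] S\PP   >
    [1,3] (S\PP)/PP   <
      [1,2] "gave" : N
      [2,3] "this" : ((S\PP)/PP)\N
    [3,4] "in" : PP

S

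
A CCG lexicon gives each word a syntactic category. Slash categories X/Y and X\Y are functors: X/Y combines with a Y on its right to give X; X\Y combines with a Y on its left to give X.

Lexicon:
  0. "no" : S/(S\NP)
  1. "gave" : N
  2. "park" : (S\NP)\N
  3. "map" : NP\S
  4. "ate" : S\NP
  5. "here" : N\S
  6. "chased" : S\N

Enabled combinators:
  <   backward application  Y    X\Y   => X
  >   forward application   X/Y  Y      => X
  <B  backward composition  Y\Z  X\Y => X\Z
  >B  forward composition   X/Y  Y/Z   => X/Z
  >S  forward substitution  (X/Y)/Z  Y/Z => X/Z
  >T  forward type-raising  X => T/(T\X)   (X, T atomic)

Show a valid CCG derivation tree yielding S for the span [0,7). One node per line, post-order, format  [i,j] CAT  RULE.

[0,7] S   >
  [0,1] "no" : S/(S\NP)
  [1,7] S\NP   <B
    [1,6] N\NP   <B
      [1,3] S\NP   <
        [1,2] "gave" : N
        [2,3] "park" : (S\NP)\N
      [3,6] N\S   <B
        [3,4] "map" : NP\S
        [4,6] N\NP   <B
          [4,5] "ate" : S\NP
          [5,6] "here" : N\S
    [6,7] "chased" : S\N

[0,1] S/(S\NP)  lex  "no"
[1,2] N  lex  "gave"
[2,3] (S\NP)\N  lex  "park"
[1,3] S\NP  <  k=2
[3,4] NP\S  lex  "map"
[4,5] S\NP  lex  "ate"
[5,6] N\S  lex  "here"
[4,6] N\NP  <B  k=5
[3,6] N\S  <B  k=4
[1,6] N\NP  <B  k=3
[6,7] S\N  lex  "chased"
[1,7] S\NP  <B  k=6
[0,7] S  >  k=1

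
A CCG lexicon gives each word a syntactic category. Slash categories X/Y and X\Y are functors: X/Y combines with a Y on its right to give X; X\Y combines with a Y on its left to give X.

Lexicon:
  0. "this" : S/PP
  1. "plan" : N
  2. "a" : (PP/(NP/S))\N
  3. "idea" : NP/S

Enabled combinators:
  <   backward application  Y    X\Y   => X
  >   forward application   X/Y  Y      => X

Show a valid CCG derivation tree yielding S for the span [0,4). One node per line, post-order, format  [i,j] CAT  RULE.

[0,4] S   >
  [0,1] "this" : S/PP
  [1,4] PP   >
    [1,3] PP/(NP/S)   <
      [1,2] "plan" : N
      [2,3] "a" : (PP/(NP/S))\N
    [3,4] "idea" : NP/S

[0,1] S/PP  lex  "this"
[1,2] N  lex  "plan"
[2,3] (PP/(NP/S))\N  lex  "a"
[1,3] PP/(NP/S)  <  k=2
[3,4] NP/S  lex  "idea"
[1,4] PP  >  k=3
[0,4] S  >  k=1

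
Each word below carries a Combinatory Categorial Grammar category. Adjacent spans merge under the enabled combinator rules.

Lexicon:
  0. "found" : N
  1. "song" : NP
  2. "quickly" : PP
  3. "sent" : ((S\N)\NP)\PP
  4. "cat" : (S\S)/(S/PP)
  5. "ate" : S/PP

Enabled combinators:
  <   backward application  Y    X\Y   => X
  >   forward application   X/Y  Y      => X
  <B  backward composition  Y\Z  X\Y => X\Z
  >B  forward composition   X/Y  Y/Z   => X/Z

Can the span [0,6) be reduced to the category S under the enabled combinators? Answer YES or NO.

YES

[0,6] S   <
  [0,1] "found" : N
  [1,6] S\N   <B
    [1,4] S\N   <
      [1,2] "song" : NP
      [2,4] (S\N)\NP   <
        [2,3] "quickly" : PP
        [3,4] "sent" : ((S\N)\NP)\PP
    [4,6] S\S   >
      [4,5] "cat" : (S\S)/(S/PP)
      [5,6] "ate" : S/PP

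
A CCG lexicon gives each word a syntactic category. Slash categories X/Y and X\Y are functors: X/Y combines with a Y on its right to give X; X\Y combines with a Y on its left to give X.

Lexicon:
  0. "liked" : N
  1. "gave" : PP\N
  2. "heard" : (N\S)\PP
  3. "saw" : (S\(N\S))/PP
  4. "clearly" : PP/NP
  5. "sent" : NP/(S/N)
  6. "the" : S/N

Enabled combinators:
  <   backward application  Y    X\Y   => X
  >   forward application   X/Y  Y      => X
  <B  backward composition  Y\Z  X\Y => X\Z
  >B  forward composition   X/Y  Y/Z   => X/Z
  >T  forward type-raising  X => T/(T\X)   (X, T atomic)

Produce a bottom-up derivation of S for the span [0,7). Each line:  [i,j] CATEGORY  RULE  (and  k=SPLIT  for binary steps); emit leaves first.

[0,7] S   >
  [0,1] S/(S\N)   >T
    [0,1] "liked" : N
  [1,7] S\N   <B
    [1,2] "gave" : PP\N
    [2,7] S\PP   <B
      [2,3] "heard" : (N\S)\PP
      [3,7] S\(N\S)   >
        [3,4] "saw" : (S\(N\S))/PP
        [4,7] PP   >
          [4,5] "clearly" : PP/NP
          [5,7] NP   >
            [5,6] "sent" : NP/(S/N)
            [6,7] "the" : S/N

[0,1] N  lex  "liked"
[0,1] S/(S\N)  >T
[1,2] PP\N  lex  "gave"
[2,3] (N\S)\PP  lex  "heard"
[3,4] (S\(N\S))/PP  lex  "saw"
[4,5] PP/NP  lex  "clearly"
[5,6] NP/(S/N)  lex  "sent"
[6,7] S/N  lex  "the"
[5,7] NP  >  k=6
[4,7] PP  >  k=5
[3,7] S\(N\S)  >  k=4
[2,7] S\PP  <B  k=3
[1,7] S\N  <B  k=2
[0,7] S  >  k=1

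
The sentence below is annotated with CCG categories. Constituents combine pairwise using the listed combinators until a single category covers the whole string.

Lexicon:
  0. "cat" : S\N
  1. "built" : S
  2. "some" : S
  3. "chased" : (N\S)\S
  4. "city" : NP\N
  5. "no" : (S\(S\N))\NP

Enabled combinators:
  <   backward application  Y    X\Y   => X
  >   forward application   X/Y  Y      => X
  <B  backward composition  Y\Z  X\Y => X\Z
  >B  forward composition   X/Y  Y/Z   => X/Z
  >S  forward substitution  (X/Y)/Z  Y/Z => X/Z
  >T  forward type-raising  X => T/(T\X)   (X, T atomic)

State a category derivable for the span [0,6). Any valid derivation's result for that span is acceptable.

[0,6] S   <
  [0,1] "cat" : S\N
  [1,6] S\(S\N)   <
    [1,5] NP   >
      [1,2] NP/(NP\S)   >T
        [1,2] "built" : S
      [2,5] NP\S   <B
        [2,4] N\S   <
          [2,3] "some" : S
          [3,4] "chased" : (N\S)\S
        [4,5] "city" : NP\N
    [5,6] "no" : (S\(S\N))\NP

S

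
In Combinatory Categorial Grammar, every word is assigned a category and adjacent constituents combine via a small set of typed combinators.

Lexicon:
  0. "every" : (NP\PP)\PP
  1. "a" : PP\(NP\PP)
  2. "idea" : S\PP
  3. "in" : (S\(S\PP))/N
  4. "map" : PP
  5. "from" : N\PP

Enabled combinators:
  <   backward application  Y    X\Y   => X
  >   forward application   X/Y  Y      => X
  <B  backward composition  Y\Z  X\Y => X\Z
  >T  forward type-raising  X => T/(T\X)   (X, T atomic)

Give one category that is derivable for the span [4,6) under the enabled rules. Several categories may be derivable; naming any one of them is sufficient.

[0,6] S   <
  [0,3] S\PP   <B
    [0,2] PP\PP   <B
      [0,1] "every" : (NP\PP)\PP
      [1,2] "a" : PP\(NP\PP)
    [2,3] "idea" : S\PP
  [3,6] S\(S\PP)   >
    [3,4] "in" : (S\(S\PP))/N
    [4,6] N   >
      [4,5] N/(N\PP)   >T
        [4,5] "map" : PP
      [5,6] "from" : N\PP

N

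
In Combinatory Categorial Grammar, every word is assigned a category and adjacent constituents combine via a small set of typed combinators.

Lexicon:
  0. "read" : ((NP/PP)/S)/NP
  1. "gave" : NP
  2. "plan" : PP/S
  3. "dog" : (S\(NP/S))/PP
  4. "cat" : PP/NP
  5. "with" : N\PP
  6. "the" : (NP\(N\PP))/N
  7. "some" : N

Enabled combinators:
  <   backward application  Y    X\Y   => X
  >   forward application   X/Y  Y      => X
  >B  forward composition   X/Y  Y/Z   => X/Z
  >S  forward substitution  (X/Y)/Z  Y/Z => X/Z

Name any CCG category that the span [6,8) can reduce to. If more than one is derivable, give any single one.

NP\(N\PP)

[0,8] S   <
  [0,3] NP/S   >S
    [0,2] (NP/PP)/S   >
      [0,1] "read" : ((NP/PP)/S)/NP
      [1,2] "gave" : NP
    [2,3] "plan" : PP/S
  [3,8] S\(NP/S)   >
    [3,4] "dog" : (S\(NP/S))/PP
    [4,8] PP   >
      [4,5] "cat" : PP/NP
      [5,8] NP   <
        [5,6] "with" : N\PP
        [6,8] NP\(N\PP)   >
          [6,7] "the" : (NP\(N\PP))/N
          [7,8] "some" : N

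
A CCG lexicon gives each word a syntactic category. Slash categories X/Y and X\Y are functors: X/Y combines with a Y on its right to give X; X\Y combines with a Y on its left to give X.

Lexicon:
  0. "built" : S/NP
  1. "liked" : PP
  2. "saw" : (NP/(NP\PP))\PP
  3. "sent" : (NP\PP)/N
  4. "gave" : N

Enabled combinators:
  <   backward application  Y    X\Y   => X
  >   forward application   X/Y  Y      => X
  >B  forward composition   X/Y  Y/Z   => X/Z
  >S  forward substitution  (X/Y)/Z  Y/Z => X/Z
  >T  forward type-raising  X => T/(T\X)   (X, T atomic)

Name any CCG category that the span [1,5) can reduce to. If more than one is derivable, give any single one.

[0,5] S   >
  [0,1] "built" : S/NP
  [1,5] NP   >
    [1,3] NP/(NP\PP)   <
      [1,2] "liked" : PP
      [2,3] "saw" : (NP/(NP\PP))\PP
    [3,5] NP\PP   >
      [3,4] "sent" : (NP\PP)/N
      [4,5] "gave" : N

NP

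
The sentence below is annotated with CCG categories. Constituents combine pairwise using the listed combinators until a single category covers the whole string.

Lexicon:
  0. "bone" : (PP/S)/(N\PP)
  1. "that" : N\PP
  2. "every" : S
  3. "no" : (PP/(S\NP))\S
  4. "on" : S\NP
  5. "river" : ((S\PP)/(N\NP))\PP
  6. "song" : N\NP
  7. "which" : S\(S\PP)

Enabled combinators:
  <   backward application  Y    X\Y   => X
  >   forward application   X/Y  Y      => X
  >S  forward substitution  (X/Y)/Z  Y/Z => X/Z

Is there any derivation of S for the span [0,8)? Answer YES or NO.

(PP/S)/(N\PP) N\PP S (PP/(S\NP))\S S\NP ((S\PP)/(N\NP))\PP N\NP S\(S\PP)
CKY chart[0,8] = {PP}; S ∉ chart

NO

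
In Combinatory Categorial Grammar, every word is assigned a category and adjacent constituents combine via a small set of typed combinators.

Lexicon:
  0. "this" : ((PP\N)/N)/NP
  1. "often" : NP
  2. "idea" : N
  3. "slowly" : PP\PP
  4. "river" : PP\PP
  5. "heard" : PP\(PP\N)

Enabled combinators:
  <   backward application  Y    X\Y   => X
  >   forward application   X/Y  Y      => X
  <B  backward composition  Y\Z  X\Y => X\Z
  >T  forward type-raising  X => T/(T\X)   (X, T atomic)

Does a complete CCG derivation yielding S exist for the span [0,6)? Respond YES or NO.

NO

((PP\N)/N)/NP NP N PP\PP PP\PP PP\(PP\N)
CKY chart[0,6] = {N/(N\PP), NP/(NP\PP), PP, PP/(PP\PP), S/(S\PP)}; S ∉ chart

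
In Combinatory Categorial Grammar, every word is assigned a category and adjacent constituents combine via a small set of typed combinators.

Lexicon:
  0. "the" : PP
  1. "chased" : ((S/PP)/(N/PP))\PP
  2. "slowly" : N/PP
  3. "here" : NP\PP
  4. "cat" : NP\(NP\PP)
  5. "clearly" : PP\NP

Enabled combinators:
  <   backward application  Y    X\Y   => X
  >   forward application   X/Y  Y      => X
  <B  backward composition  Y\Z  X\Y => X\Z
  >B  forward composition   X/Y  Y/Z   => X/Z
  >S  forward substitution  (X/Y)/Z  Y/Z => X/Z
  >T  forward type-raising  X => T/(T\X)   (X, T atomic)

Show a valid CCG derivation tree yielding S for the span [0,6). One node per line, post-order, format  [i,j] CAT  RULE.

[0,6] S   >
  [0,3] S/PP   >
    [0,2] (S/PP)/(N/PP)   <
      [0,1] "the" : PP
      [1,2] "chased" : ((S/PP)/(N/PP))\PP
    [2,3] "slowly" : N/PP
  [3,6] PP   <
    [3,5] NP   <
      [3,4] "here" : NP\PP
      [4,5] "cat" : NP\(NP\PP)
    [5,6] "clearly" : PP\NP

[0,1] PP  lex  "the"
[1,2] ((S/PP)/(N/PP))\PP  lex  "chased"
[0,2] (S/PP)/(N/PP)  <  k=1
[2,3] N/PP  lex  "slowly"
[0,3] S/PP  >  k=2
[3,4] NP\PP  lex  "here"
[4,5] NP\(NP\PP)  lex  "cat"
[3,5] NP  <  k=4
[5,6] PP\NP  lex  "clearly"
[3,6] PP  <  k=5
[0,6] S  >  k=3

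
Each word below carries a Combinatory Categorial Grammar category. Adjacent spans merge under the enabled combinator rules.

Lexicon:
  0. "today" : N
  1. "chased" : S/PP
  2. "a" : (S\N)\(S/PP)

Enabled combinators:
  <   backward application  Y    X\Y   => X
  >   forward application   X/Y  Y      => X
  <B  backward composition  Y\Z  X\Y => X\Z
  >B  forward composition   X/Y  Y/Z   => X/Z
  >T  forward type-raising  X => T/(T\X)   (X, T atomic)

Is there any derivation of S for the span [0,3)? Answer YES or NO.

YES

[0,3] S   <
  [0,1] "today" : N
  [1,3] S\N   <
    [1,2] "chased" : S/PP
    [2,3] "a" : (S\N)\(S/PP)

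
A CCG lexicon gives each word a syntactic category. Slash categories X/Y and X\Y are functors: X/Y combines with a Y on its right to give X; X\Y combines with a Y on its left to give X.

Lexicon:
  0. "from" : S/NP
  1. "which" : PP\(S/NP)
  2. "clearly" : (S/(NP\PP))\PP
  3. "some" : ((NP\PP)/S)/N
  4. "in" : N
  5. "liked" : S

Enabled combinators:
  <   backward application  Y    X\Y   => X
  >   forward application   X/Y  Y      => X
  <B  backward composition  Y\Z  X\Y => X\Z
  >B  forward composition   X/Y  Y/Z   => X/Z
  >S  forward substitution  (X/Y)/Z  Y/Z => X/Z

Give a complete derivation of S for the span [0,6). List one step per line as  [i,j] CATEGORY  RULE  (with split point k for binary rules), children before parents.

[0,6] S   >
  [0,3] S/(NP\PP)   <
    [0,2] PP   <
      [0,1] "from" : S/NP
      [1,2] "which" : PP\(S/NP)
    [2,3] "clearly" : (S/(NP\PP))\PP
  [3,6] NP\PP   >
    [3,5] (NP\PP)/S   >
      [3,4] "some" : ((NP\PP)/S)/N
      [4,5] "in" : N
    [5,6] "liked" : S

[0,1] S/NP  lex  "from"
[1,2] PP\(S/NP)  lex  "which"
[0,2] PP  <  k=1
[2,3] (S/(NP\PP))\PP  lex  "clearly"
[0,3] S/(NP\PP)  <  k=2
[3,4] ((NP\PP)/S)/N  lex  "some"
[4,5] N  lex  "in"
[3,5] (NP\PP)/S  >  k=4
[5,6] S  lex  "liked"
[3,6] NP\PP  >  k=5
[0,6] S  >  k=3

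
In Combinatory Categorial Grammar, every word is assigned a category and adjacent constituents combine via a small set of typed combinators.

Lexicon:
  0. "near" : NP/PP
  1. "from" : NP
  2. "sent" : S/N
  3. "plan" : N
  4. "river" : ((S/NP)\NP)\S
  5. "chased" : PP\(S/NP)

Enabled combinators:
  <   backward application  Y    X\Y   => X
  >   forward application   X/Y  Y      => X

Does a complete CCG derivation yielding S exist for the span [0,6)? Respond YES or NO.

NO

NP/PP NP S/N N ((S/NP)\NP)\S PP\(S/NP)
CKY chart[0,6] = {NP}; S ∉ chart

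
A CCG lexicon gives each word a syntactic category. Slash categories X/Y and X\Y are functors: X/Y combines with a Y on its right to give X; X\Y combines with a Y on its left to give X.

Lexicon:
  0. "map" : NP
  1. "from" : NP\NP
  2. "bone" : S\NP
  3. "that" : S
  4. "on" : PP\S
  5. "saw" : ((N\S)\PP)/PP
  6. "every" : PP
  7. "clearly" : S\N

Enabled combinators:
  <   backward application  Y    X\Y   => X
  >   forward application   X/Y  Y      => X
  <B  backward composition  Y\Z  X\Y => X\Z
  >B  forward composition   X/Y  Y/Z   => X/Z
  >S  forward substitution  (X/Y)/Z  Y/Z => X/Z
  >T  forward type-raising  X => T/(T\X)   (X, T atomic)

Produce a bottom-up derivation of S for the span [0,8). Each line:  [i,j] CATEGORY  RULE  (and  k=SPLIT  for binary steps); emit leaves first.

[0,8] S   <
  [0,7] N   <
    [0,3] S   <
      [0,1] "map" : NP
      [1,3] S\NP   <B
        [1,2] "from" : NP\NP
        [2,3] "bone" : S\NP
    [3,7] N\S   <
      [3,5] PP   <
        [3,4] "that" : S
        [4,5] "on" : PP\S
      [5,7] (N\S)\PP   >
        [5,6] "saw" : ((N\S)\PP)/PP
        [6,7] "every" : PP
  [7,8] "clearly" : S\N

[0,1] NP  lex  "map"
[1,2] NP\NP  lex  "from"
[2,3] S\NP  lex  "bone"
[1,3] S\NP  <B  k=2
[0,3] S  <  k=1
[3,4] S  lex  "that"
[4,5] PP\S  lex  "on"
[3,5] PP  <  k=4
[5,6] ((N\S)\PP)/PP  lex  "saw"
[6,7] PP  lex  "every"
[5,7] (N\S)\PP  >  k=6
[3,7] N\S  <  k=5
[0,7] N  <  k=3
[7,8] S\N  lex  "clearly"
[0,8] S  <  k=7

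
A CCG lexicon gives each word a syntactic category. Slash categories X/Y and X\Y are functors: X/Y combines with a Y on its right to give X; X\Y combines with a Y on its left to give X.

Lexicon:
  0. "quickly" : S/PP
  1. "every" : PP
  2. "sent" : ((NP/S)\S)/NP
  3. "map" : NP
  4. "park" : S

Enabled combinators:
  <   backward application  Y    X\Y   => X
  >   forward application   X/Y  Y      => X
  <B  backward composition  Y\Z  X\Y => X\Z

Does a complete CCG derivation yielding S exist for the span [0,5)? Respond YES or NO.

S/PP PP ((NP/S)\S)/NP NP S
CKY chart[0,5] = {NP}; S ∉ chart

NO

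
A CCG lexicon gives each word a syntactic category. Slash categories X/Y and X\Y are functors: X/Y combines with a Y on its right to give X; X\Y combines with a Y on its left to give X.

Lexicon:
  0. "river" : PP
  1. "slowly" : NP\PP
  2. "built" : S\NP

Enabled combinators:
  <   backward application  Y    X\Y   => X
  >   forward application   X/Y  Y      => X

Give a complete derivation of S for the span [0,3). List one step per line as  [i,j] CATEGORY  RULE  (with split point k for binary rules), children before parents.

[0,1] PP  lex  "river"
[1,2] NP\PP  lex  "slowly"
[0,2] NP  <  k=1
[2,3] S\NP  lex  "built"
[0,3] S  <  k=2

[0,3] S   <
  [0,2] NP   <
    [0,1] "river" : PP
    [1,2] "slowly" : NP\PP
  [2,3] "built" : S\NP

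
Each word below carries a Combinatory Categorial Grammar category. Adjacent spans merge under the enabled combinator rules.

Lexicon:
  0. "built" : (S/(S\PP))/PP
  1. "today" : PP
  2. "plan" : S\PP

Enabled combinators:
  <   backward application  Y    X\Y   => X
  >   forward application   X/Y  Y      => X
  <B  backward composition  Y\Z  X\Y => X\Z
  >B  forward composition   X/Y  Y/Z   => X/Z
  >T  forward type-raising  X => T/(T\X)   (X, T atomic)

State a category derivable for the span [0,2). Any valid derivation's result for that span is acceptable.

S/(S\PP)

[0,3] S   >
  [0,2] S/(S\PP)   >
    [0,1] "built" : (S/(S\PP))/PP
    [1,2] "today" : PP
  [2,3] "plan" : S\PP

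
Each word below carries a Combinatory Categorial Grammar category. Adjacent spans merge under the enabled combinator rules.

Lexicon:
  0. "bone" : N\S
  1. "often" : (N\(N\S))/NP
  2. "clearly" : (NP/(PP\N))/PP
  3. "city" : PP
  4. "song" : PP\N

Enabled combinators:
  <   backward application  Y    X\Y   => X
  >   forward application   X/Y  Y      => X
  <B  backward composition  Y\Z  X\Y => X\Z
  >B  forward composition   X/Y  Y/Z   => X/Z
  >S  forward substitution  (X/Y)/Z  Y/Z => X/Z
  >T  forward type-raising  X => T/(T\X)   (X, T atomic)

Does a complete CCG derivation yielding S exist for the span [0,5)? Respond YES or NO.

N\S (N\(N\S))/NP (NP/(PP\N))/PP PP PP\N
CKY chart[0,5] = {N, N/(N\N), NP/(NP\N), PP/(PP\N), S/(S\N)}; S ∉ chart

NO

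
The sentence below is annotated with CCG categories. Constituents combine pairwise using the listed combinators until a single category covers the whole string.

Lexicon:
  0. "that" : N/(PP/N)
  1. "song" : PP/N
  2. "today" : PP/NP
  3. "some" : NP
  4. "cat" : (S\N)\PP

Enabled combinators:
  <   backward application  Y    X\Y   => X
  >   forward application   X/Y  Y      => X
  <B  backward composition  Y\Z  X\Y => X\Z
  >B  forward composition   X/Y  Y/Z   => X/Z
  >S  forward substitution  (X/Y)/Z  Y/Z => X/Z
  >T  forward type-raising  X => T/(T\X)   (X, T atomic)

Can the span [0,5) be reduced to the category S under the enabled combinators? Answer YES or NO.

YES

[0,5] S   <
  [0,2] N   >
    [0,1] "that" : N/(PP/N)
    [1,2] "song" : PP/N
  [2,5] S\N   <
    [2,4] PP   >
      [2,3] "today" : PP/NP
      [3,4] "some" : NP
    [4,5] "cat" : (S\N)\PP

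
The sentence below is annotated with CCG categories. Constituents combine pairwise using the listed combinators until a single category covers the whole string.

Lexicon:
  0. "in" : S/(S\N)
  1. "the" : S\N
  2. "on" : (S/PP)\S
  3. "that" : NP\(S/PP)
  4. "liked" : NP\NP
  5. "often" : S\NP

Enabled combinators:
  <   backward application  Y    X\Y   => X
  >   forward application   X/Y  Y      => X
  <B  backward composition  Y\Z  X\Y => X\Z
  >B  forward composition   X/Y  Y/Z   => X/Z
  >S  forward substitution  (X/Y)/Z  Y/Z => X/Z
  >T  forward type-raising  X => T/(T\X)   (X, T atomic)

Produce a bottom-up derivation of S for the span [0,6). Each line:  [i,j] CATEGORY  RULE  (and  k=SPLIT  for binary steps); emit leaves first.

[0,1] S/(S\N)  lex  "in"
[1,2] S\N  lex  "the"
[0,2] S  >  k=1
[2,3] (S/PP)\S  lex  "on"
[3,4] NP\(S/PP)  lex  "that"
[2,4] NP\S  <B  k=3
[0,4] NP  <  k=2
[4,5] NP\NP  lex  "liked"
[5,6] S\NP  lex  "often"
[4,6] S\NP  <B  k=5
[0,6] S  <  k=4

[0,6] S   <
  [0,4] NP   <
    [0,2] S   >
      [0,1] "in" : S/(S\N)
      [1,2] "the" : S\N
    [2,4] NP\S   <B
      [2,3] "on" : (S/PP)\S
      [3,4] "that" : NP\(S/PP)
  [4,6] S\NP   <B
    [4,5] "liked" : NP\NP
    [5,6] "often" : S\NP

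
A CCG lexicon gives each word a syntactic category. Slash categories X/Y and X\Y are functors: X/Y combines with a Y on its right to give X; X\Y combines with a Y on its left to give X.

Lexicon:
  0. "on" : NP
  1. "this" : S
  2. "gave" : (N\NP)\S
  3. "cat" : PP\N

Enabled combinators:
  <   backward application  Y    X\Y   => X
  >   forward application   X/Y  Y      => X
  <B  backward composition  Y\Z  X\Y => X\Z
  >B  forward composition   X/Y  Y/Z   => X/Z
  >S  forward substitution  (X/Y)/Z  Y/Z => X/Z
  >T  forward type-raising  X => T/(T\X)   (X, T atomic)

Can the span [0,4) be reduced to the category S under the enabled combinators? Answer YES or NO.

NO

NP S (N\NP)\S PP\N
CKY chart[0,4] = {N/(N\PP), NP/(NP\PP), PP, PP/(PP\PP), S/(S\PP)}; S ∉ chart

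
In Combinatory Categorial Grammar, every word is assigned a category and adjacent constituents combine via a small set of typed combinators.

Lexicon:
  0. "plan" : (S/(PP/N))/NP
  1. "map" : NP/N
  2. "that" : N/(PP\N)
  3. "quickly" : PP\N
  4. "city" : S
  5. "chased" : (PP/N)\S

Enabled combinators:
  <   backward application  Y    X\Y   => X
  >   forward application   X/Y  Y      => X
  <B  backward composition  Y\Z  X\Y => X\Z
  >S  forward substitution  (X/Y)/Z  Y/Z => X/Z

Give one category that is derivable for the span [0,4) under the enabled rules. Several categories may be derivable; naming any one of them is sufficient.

[0,6] S   >
  [0,4] S/(PP/N)   >
    [0,1] "plan" : (S/(PP/N))/NP
    [1,4] NP   >
      [1,2] "map" : NP/N
      [2,4] N   >
        [2,3] "that" : N/(PP\N)
        [3,4] "quickly" : PP\N
  [4,6] PP/N   <
    [4,5] "city" : S
    [5,6] "chased" : (PP/N)\S

S/(PP/N)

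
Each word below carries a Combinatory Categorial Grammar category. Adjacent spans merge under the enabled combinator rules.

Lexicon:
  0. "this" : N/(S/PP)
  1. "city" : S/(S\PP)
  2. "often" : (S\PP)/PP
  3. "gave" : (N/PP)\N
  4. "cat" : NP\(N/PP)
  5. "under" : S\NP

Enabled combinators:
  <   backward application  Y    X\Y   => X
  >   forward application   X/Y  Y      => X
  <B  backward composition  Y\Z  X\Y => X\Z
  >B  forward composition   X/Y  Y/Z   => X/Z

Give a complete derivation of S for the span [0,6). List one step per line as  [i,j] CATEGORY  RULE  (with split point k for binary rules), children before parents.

[0,6] S   <
  [0,3] N   >
    [0,1] "this" : N/(S/PP)
    [1,3] S/PP   >B
      [1,2] "city" : S/(S\PP)
      [2,3] "often" : (S\PP)/PP
  [3,6] S\N   <B
    [3,5] NP\N   <B
      [3,4] "gave" : (N/PP)\N
      [4,5] "cat" : NP\(N/PP)
    [5,6] "under" : S\NP

[0,1] N/(S/PP)  lex  "this"
[1,2] S/(S\PP)  lex  "city"
[2,3] (S\PP)/PP  lex  "often"
[1,3] S/PP  >B  k=2
[0,3] N  >  k=1
[3,4] (N/PP)\N  lex  "gave"
[4,5] NP\(N/PP)  lex  "cat"
[3,5] NP\N  <B  k=4
[5,6] S\NP  lex  "under"
[3,6] S\N  <B  k=5
[0,6] S  <  k=3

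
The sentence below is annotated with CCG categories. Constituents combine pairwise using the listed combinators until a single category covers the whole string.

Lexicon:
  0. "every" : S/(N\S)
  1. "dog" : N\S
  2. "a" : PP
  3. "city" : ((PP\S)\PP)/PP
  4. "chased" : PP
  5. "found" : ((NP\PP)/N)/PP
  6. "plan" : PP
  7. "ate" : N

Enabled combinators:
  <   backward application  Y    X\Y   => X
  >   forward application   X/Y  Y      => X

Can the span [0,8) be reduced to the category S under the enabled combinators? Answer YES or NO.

NO

S/(N\S) N\S PP ((PP\S)\PP)/PP PP ((NP\PP)/N)/PP PP N
CKY chart[0,8] = {NP}; S ∉ chart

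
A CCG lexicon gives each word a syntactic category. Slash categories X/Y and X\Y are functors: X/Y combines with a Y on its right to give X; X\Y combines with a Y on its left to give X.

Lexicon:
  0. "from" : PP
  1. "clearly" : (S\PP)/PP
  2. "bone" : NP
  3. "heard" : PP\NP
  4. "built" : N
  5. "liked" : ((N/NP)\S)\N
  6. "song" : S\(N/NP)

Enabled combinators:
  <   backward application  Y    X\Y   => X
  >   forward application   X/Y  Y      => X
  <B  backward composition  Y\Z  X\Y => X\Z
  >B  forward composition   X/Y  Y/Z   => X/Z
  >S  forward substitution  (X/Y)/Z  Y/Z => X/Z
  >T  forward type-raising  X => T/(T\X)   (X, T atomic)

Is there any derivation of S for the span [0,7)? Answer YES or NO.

YES

[0,7] S   <
  [0,6] N/NP   <
    [0,4] S   >
      [0,1] S/(S\PP)   >T
        [0,1] "from" : PP
      [1,4] S\PP   >
        [1,2] "clearly" : (S\PP)/PP
        [2,4] PP   <
          [2,3] "bone" : NP
          [3,4] "heard" : PP\NP
    [4,6] (N/NP)\S   <
      [4,5] "built" : N
      [5,6] "liked" : ((N/NP)\S)\N
  [6,7] "song" : S\(N/NP)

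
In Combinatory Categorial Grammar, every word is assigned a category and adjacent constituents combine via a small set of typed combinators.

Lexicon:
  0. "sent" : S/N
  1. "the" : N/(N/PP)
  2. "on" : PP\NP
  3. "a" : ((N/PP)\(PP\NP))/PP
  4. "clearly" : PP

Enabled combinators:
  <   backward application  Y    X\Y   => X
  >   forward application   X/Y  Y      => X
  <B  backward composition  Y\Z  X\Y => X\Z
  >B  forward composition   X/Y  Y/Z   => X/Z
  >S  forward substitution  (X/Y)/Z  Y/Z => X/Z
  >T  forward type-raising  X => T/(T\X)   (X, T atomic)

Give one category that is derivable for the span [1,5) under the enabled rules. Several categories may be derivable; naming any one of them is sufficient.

[0,5] S   >
  [0,1] "sent" : S/N
  [1,5] N   >
    [1,2] "the" : N/(N/PP)
    [2,5] N/PP   <
      [2,3] "on" : PP\NP
      [3,5] (N/PP)\(PP\NP)   >
        [3,4] "a" : ((N/PP)\(PP\NP))/PP
        [4,5] "clearly" : PP

N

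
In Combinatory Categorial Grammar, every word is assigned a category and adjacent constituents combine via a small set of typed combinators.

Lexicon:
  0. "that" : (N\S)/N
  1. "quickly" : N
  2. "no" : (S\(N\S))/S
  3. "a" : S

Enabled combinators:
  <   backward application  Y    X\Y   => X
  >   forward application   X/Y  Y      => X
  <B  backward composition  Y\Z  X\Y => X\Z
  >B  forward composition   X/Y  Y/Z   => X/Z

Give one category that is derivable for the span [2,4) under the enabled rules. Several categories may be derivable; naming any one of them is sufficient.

S\(N\S)

[0,4] S   <
  [0,2] N\S   >
    [0,1] "that" : (N\S)/N
    [1,2] "quickly" : N
  [2,4] S\(N\S)   >
    [2,3] "no" : (S\(N\S))/S
    [3,4] "a" : S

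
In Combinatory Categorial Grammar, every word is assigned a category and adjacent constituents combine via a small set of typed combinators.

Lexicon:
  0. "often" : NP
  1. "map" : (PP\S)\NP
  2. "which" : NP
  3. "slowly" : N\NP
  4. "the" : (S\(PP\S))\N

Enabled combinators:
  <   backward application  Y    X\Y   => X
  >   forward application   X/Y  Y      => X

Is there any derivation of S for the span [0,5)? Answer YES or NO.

[0,5] S   <
  [0,2] PP\S   <
    [0,1] "often" : NP
    [1,2] "map" : (PP\S)\NP
  [2,5] S\(PP\S)   <
    [2,4] N   <
      [2,3] "which" : NP
      [3,4] "slowly" : N\NP
    [4,5] "the" : (S\(PP\S))\N

YES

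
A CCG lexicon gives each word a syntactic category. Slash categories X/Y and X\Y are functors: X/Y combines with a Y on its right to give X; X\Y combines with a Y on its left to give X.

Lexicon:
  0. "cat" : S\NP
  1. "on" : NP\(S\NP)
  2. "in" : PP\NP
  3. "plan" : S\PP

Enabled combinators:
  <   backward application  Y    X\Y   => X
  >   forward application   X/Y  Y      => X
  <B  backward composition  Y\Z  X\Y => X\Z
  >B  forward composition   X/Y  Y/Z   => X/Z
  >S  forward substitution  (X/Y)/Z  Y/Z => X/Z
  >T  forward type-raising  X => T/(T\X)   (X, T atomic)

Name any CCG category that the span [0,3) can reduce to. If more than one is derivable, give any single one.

[0,4] S   <
  [0,3] PP   <
    [0,2] NP   <
      [0,1] "cat" : S\NP
      [1,2] "on" : NP\(S\NP)
    [2,3] "in" : PP\NP
  [3,4] "plan" : S\PP

PP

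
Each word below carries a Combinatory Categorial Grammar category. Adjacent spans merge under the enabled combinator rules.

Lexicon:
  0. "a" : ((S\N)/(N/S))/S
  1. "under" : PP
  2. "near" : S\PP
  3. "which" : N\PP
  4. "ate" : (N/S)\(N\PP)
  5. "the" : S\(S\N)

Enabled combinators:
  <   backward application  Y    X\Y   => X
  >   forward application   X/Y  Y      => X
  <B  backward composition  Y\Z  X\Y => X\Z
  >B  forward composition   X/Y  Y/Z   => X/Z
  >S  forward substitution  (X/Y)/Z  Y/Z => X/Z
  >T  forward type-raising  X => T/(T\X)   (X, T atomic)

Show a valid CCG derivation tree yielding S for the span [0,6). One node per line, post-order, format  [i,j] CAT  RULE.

[0,6] S   <
  [0,5] S\N   >
    [0,3] (S\N)/(N/S)   >
      [0,1] "a" : ((S\N)/(N/S))/S
      [1,3] S   >
        [1,2] S/(S\PP)   >T
          [1,2] "under" : PP
        [2,3] "near" : S\PP
    [3,5] N/S   <
      [3,4] "which" : N\PP
      [4,5] "ate" : (N/S)\(N\PP)
  [5,6] "the" : S\(S\N)

[0,1] ((S\N)/(N/S))/S  lex  "a"
[1,2] PP  lex  "under"
[1,2] S/(S\PP)  >T
[2,3] S\PP  lex  "near"
[1,3] S  >  k=2
[0,3] (S\N)/(N/S)  >  k=1
[3,4] N\PP  lex  "which"
[4,5] (N/S)\(N\PP)  lex  "ate"
[3,5] N/S  <  k=4
[0,5] S\N  >  k=3
[5,6] S\(S\N)  lex  "the"
[0,6] S  <  k=5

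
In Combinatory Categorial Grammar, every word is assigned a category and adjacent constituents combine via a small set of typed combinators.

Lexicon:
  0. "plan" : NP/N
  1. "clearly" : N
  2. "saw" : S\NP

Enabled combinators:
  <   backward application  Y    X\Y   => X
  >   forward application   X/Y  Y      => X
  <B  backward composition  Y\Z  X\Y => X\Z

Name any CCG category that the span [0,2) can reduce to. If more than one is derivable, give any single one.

NP

[0,3] S   <
  [0,2] NP   >
    [0,1] "plan" : NP/N
    [1,2] "clearly" : N
  [2,3] "saw" : S\NP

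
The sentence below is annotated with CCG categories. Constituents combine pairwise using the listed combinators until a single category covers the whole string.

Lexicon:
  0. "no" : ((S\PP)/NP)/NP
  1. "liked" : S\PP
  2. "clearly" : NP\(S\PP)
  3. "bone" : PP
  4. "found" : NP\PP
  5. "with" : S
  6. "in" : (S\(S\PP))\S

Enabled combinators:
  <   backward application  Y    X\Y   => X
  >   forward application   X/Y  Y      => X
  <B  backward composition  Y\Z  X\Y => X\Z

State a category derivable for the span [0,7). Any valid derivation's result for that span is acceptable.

[0,7] S   <
  [0,5] S\PP   >
    [0,3] (S\PP)/NP   >
      [0,1] "no" : ((S\PP)/NP)/NP
      [1,3] NP   <
        [1,2] "liked" : S\PP
        [2,3] "clearly" : NP\(S\PP)
    [3,5] NP   <
      [3,4] "bone" : PP
      [4,5] "found" : NP\PP
  [5,7] S\(S\PP)   <
    [5,6] "with" : S
    [6,7] "in" : (S\(S\PP))\S

S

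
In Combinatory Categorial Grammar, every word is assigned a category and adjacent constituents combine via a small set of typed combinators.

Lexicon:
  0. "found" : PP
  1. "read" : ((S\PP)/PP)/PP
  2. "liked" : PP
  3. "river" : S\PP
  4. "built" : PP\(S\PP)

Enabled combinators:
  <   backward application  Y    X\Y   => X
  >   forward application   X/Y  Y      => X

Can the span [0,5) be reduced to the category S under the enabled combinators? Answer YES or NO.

[0,5] S   <
  [0,1] "found" : PP
  [1,5] S\PP   >
    [1,3] (S\PP)/PP   >
      [1,2] "read" : ((S\PP)/PP)/PP
      [2,3] "liked" : PP
    [3,5] PP   <
      [3,4] "river" : S\PP
      [4,5] "built" : PP\(S\PP)

YES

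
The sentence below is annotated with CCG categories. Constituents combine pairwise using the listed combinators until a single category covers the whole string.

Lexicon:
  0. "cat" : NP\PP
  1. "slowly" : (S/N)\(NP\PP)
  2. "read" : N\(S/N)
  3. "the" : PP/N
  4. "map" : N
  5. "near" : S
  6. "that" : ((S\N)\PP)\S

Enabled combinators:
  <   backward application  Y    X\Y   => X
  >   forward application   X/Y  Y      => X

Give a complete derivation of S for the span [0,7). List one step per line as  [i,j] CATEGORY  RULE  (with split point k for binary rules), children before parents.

[0,1] NP\PP  lex  "cat"
[1,2] (S/N)\(NP\PP)  lex  "slowly"
[0,2] S/N  <  k=1
[2,3] N\(S/N)  lex  "read"
[0,3] N  <  k=2
[3,4] PP/N  lex  "the"
[4,5] N  lex  "map"
[3,5] PP  >  k=4
[5,6] S  lex  "near"
[6,7] ((S\N)\PP)\S  lex  "that"
[5,7] (S\N)\PP  <  k=6
[3,7] S\N  <  k=5
[0,7] S  <  k=3

[0,7] S   <
  [0,3] N   <
    [0,2] S/N   <
      [0,1] "cat" : NP\PP
      [1,2] "slowly" : (S/N)\(NP\PP)
    [2,3] "read" : N\(S/N)
  [3,7] S\N   <
    [3,5] PP   >
      [3,4] "the" : PP/N
      [4,5] "map" : N
    [5,7] (S\N)\PP   <
      [5,6] "near" : S
      [6,7] "that" : ((S\N)\PP)\S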